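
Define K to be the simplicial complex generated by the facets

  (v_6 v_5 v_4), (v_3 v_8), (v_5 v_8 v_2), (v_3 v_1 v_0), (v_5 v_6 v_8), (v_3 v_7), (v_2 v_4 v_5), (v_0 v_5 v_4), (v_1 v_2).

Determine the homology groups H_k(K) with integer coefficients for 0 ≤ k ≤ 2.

H_0 = Z,  H_1 = Z^2,  H_2 = 0.

K has 9 vertices, 16 edges, 6 triangles.
rank ∂_0 = 0, rank ∂_1 = 8 ⇒ b_0 = 9 − 0 − 8 = 1; all invariant factors of ∂_1 are 1 so no torsion. So H_0 = Z.
rank ∂_1 = 8, rank ∂_2 = 6 ⇒ b_1 = 16 − 8 − 6 = 2; all invariant factors of ∂_2 are 1 so no torsion. So H_1 = Z^2.
rank ∂_2 = 6, rank ∂_3 = 0 ⇒ b_2 = 6 − 6 − 0 = 0. So H_2 = 0.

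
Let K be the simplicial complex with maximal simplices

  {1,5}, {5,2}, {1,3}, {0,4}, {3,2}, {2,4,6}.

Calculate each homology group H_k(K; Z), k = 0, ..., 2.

H_0 = Z,  H_1 = Z,  H_2 = 0.

We work with the vertex ordering 0 < 1 < 2 < 3 < 4 < 5 < 6. The simplices of K, each written with vertices in increasing order, are:

  0-simplices (7): [0], [1], [2], [3], [4], [5], [6]
  1-simplices (8): [0,4], [1,3], [1,5], [2,3], [2,4], [2,5], [2,6], [4,6]
  2-simplices (1): [2,4,6]

Hence C_0 ≅ Z^7, C_1 ≅ Z^8, C_2 ≅ Z^1.

The boundary map ∂_1: C_1 → C_0 maps an edge to its endpoints' difference, ∂[p,q] = q − p. For instance
  ∂[2,6] = [6] − [2].
The 7×8 boundary matrix has rank 6 and Smith normal form diag(1,1,1,1,1,1).

The boundary map ∂_2: C_2 → C_1 maps a triangle to the signed sum of its edges. For instance
  ∂[2,4,6] = [4,6] − [2,6] + [2,4].
As a 8×1 matrix over Z this has rank 1, with invariant factors (1).

From H_k ≅ ker(∂_k) / im(∂_{k+1}) we obtain:

  H_0: rank C_0 − rank ∂_1 = 7 − 6 = 1, and the invariant factors of ∂_1 are all 1, so H_0 = Z.
  H_1: rank ker ∂_1 − rank ∂_2 = (8 − 6) − 1 = 1, and the invariant factors of ∂_2 are all 1, so H_1 = Z.
  H_2: rank ker ∂_2 − rank ∂_3 = (1 − 1) − 0 = 0, and there is no ∂_3, so H_2 = 0.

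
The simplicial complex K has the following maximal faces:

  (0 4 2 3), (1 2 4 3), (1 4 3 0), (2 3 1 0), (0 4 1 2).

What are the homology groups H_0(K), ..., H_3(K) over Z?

H_0 = Z,  H_1 = 0,  H_2 = 0,  H_3 = Z.

Take the total order 0 < 1 < 2 < 3 < 4 on the vertex set. Then K (dimension 3) consists of the simplices:

  0-simplices (5): [0], [1], [2], [3], [4]
  1-simplices (10): [0,1], [0,2], [0,3], [0,4], [1,2], [1,3], [1,4], [2,3], [2,4], [3,4]
  2-simplices (10): [0,1,2], [0,1,3], [0,1,4], [0,2,3], [0,2,4], [0,3,4], [1,2,3], [1,2,4], [1,3,4], [2,3,4]
  3-simplices (5): [0,1,2,3], [0,1,2,4], [0,1,3,4], [0,2,3,4], [1,2,3,4]

so the chain groups are C_0 ≅ Z^5, C_1 ≅ Z^10, C_2 ≅ Z^10, C_3 ≅ Z^5.

Boundary ∂_1: C_1 → C_0 sends each edge [p,q] (with p < q) to q − p. For instance
  ∂[1,4] = [4] − [1].
The resulting 5×10 matrix has rank 4, and its Smith normal form has invariant factors (1,1,1,1).

Boundary ∂_2: C_2 → C_1 sends each 2-simplex [p,q,r] to [q,r] − [p,r] + [p,q]. For instance
  ∂[1,3,4] = [3,4] − [1,4] + [1,3],
  ∂[0,2,4] = [2,4] − [0,4] + [0,2].
As a 10×10 matrix over Z this has rank 6, with invariant factors (1,1,1,1,1,1).

The boundary map ∂_3: C_3 → C_2 sends each 3-simplex σ to the alternating sum Σ_i (−1)^i (σ with its i-th vertex removed). For instance
  ∂[1,2,3,4] = [2,3,4] − [1,3,4] + [1,2,4] − [1,2,3],
  ∂[0,1,3,4] = [1,3,4] − [0,3,4] + [0,1,4] − [0,1,3].
The 10×5 boundary matrix has rank 4 and Smith normal form diag(1,1,1,1).

Computing H_k = (kernel of ∂_k) / (image of ∂_{k+1}):

  H_0: rank C_0 − rank ∂_1 = 5 − 4 = 1, and the invariant factors of ∂_1 are all 1, so H_0 = Z.
  H_1: rank ker ∂_1 − rank ∂_2 = (10 − 4) − 6 = 0, and the invariant factors of ∂_2 are all 1, so H_1 = 0.
  H_2: rank ker ∂_2 − rank ∂_3 = (10 − 6) − 4 = 0, and the invariant factors of ∂_3 are all 1, so H_2 = 0.
  H_3: rank ker ∂_3 − rank ∂_4 = (5 − 4) − 0 = 1, and there is no ∂_4, so H_3 = Z.

As a check, the Euler characteristic is 5 − 10 + 10 − 5 = 0, which agrees with 1 − 0 + 0 − 1 = 0.
(K is a triangulation of the 3-sphere S^3.)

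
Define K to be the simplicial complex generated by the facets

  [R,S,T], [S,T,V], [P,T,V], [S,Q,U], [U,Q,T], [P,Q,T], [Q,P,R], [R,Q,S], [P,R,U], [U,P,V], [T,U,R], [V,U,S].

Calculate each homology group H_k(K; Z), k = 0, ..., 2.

H_0 ≅ Z,  H_1 ≅ Z/2,  H_2 = 0.

We work with the vertex ordering P < Q < R < S < T < U < V. The simplices of K, each written with vertices in increasing order, are:

  0-simplices (7): P, Q, R, S, T, U, V
  1-simplices (18): PQ, PR, PT, PU, PV, QR, QS, QT, QU, RS, RT, RU, ST, SU, SV, TU, TV, UV
  2-simplices (12): PQR, PQT, PRU, PTV, PUV, QRS, QSU, QTU, RST, RTU, STV, SUV

so the chain groups are C_0 ≅ Z^7, C_1 ≅ Z^18, C_2 ≅ Z^12.

Boundary ∂_1: C_1 → C_0 maps an edge to its endpoints' difference, ∂[p,q] = q − p.
The resulting 7×18 matrix has rank 6, and its Smith normal form has invariant factors (1,1,1,1,1,1).

The boundary map ∂_2: C_2 → C_1 acts by ∂[p,q,r] = [q,r] − [p,r] + [p,q]. For instance
  ∂PTV = TV − PV + PT,
  ∂SUV = UV − SV + SU.
This gives a 18×12 integer matrix of rank 12; reducing to Smith normal form yields diagonal entries (1,1,1,1,1,1,1,1,1,1,1,2).

Now H_k = ker ∂_k / im ∂_{k+1}, so:

  H_0: rank C_0 − rank ∂_1 = 7 − 6 = 1, and the invariant factors of ∂_1 are all 1, so H_0 ≅ Z.
  H_1: rank ker ∂_1 − rank ∂_2 = (18 − 6) − 12 = 0, and ∂_2 has invariant factor 2 > 1, so H_1 ≅ Z/2.
  H_2: rank ker ∂_2 − rank ∂_3 = (12 − 12) − 0 = 0, and there is no ∂_3, so H_2 ≅ 0.

As a check, the Euler characteristic is 7 − 18 + 12 = 1, which agrees with 1 − 0 + 0 = 1.
(K is a triangulation of the real projective plane RP^2.)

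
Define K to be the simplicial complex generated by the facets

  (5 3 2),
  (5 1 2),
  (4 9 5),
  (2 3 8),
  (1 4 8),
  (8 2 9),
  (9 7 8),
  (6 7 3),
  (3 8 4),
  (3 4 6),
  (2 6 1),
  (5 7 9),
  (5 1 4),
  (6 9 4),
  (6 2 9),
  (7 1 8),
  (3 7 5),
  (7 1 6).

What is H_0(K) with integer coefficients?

H_0 ≅ Z.

Fix the vertex order 1 < 2 < 3 < 4 < 5 < 6 < 7 < 8 < 9 and write every simplex with vertices in increasing order. Then dim K = 2 and the simplices of K are:

  0-simplices (9): [1], [2], [3], [4], [5], [6], [7], [8], [9]
  1-simplices (27): (27 of them)
  2-simplices (18): [1,2,5], [1,2,6], [1,4,5], [1,4,8], [1,6,7], [1,7,8], [2,3,5], [2,3,8], [2,6,9], [2,8,9], [3,4,6], [3,4,8], [3,5,7], [3,6,7], [4,5,9], [4,6,9], [5,7,9], [7,8,9]

giving chain groups C_0 ≅ Z^9, C_1 ≅ Z^27, C_2 ≅ Z^18.

Boundary ∂_1: C_1 → C_0 sends each edge [p,q] (with p < q) to q − p. For instance
  ∂[1,2] = [2] − [1].
This gives a 9×27 integer matrix of rank 8; reducing to Smith normal form yields diagonal entries (1,1,1,1,1,1,1,1).

∂_2: C_2 → C_1 acts by ∂[p,q,r] = [q,r] − [p,r] + [p,q]. For instance
  ∂[3,5,7] = [5,7] − [3,7] + [3,5],
  ∂[5,7,9] = [7,9] − [5,9] + [5,7].
The 27×18 boundary matrix has rank 17 and Smith normal form diag(1,1,1,1,1,1,1,1,1,1,1,1,1,1,1,1,1).

Reading off H_k = ker ∂_k / im ∂_{k+1}:

  H_0: rank C_0 − rank ∂_1 = 9 − 8 = 1, and the invariant factors of ∂_1 are all 1, so H_0 = Z.

(K is a triangulation of the torus T^2.)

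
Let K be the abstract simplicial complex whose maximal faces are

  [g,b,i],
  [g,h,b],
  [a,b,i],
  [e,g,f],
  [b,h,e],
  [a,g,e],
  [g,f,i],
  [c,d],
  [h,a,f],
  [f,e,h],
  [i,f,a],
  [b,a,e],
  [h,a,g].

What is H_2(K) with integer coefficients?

H_2 = 0.

Take the total order a < b < c < d < e < f < g < h < i on the vertex set. Then K (dimension 2) consists of the simplices:

  0-simplices (9): a, b, c, d, e, f, g, h, i
  1-simplices (19): ab, ae, af, ag, ah, ai, be, bg, bh, bi, cd, ef, eg, eh, fg, fh, fi, gh, gi
  2-simplices (12): abe, abi, aeg, afh, afi, agh, beh, bgh, bgi, efg, efh, fgi

giving chain groups C_0 ≅ Z^9, C_1 ≅ Z^19, C_2 ≅ Z^12.

∂_1: C_1 → C_0 sends each edge [p,q] (with p < q) to q − p. For instance
  ∂bi = i − b.
As a 9×19 matrix over Z this has rank 7, with invariant factors (1,1,1,1,1,1,1).

∂_2: C_2 → C_1 maps a triangle to the signed sum of its edges. For instance
  ∂abi = bi − ai + ab,
  ∂abe = be − ae + ab.
The 19×12 boundary matrix has rank 12 and Smith normal form diag(1,1,1,1,1,1,1,1,1,1,1,2).

Reading off H_k = ker ∂_k / im ∂_{k+1}:

  H_2: rank ker ∂_2 − rank ∂_3 = (12 − 12) − 0 = 0, and there is no ∂_3, so H_2 = 0.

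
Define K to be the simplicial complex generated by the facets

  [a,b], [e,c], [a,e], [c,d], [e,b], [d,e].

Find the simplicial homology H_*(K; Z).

We work with the vertex ordering a < b < c < d < e. The simplices of K, each written with vertices in increasing order, are:

  0-simplices (5): a, b, c, d, e
  1-simplices (6): ab, ae, be, cd, ce, de

so the chain groups are C_0 ≅ Z^5, C_1 ≅ Z^6.

Boundary ∂_1: C_1 → C_0 is given by ∂[p,q] = [q] − [p]. For instance
  ∂de = e − d.
The 5×6 boundary matrix has rank 4 and Smith normal form diag(1,1,1,1).

Computing H_k = (kernel of ∂_k) / (image of ∂_{k+1}):

  H_0: rank C_0 − rank ∂_1 = 5 − 4 = 1, and the invariant factors of ∂_1 are all 1, so H_0 ≅ Z.
  H_1: rank ker ∂_1 − rank ∂_2 = (6 − 4) − 0 = 2, and there is no ∂_2, so H_1 ≅ Z^2.

As a check, the Euler characteristic is 5 − 6 = -1, which agrees with 1 − 2 = -1.

H_0 = Z,  H_1 = Z^2.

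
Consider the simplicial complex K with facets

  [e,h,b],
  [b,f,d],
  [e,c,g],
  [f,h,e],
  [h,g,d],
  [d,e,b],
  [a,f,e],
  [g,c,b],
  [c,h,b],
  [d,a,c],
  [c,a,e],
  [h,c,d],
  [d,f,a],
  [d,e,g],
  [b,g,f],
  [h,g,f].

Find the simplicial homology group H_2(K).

H_2 = Z.

Fix the vertex order a < b < c < d < e < f < g < h and write every simplex with vertices in increasing order. Then dim K = 2 and the simplices of K are:

  0-simplices (8): a, b, c, d, e, f, g, h
  1-simplices (24): ac, ad, ae, af, bc, bd, be, bf, bg, bh, cd, ce, cg, ch, de, df, dg, dh, ef, eg, eh, fg, fh, gh
  2-simplices (16): acd, ace, adf, aef, bcg, bch, bde, bdf, beh, bfg, cdh, ceg, deg, dgh, efh, fgh

giving chain groups C_0 ≅ Z^8, C_1 ≅ Z^24, C_2 ≅ Z^16.

∂_1: C_1 → C_0 is given by ∂[p,q] = [q] − [p]. For instance
  ∂ad = d − a.
The resulting 8×24 matrix has rank 7, and its Smith normal form has invariant factors (1,1,1,1,1,1,1).

∂_2: C_2 → C_1 maps a triangle to the signed sum of its edges. For instance
  ∂adf = df − af + ad,
  ∂dgh = gh − dh + dg.
The resulting 24×16 matrix has rank 15, and its Smith normal form has invariant factors (1,1,1,1,1,1,1,1,1,1,1,1,1,1,1).

Reading off H_k = ker ∂_k / im ∂_{k+1}:

  H_2: rank ker ∂_2 − rank ∂_3 = (16 − 15) − 0 = 1, and there is no ∂_3, so H_2 ≅ Z.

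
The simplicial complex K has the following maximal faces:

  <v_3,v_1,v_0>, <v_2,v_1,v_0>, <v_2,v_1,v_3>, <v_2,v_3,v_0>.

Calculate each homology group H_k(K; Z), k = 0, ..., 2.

H_0 = Z,  H_1 = 0,  H_2 = Z.

Take the total order v_0 < v_1 < v_2 < v_3 on the vertex set. Then K (dimension 2) consists of the simplices:

  0-simplices (4): [v_0], [v_1], [v_2], [v_3]
  1-simplices (6): [v_0,v_1], [v_0,v_2], [v_0,v_3], [v_1,v_2], [v_1,v_3], [v_2,v_3]
  2-simplices (4): [v_0,v_1,v_2], [v_0,v_1,v_3], [v_0,v_2,v_3], [v_1,v_2,v_3]

Hence C_0 ≅ Z^4, C_1 ≅ Z^6, C_2 ≅ Z^4.

The boundary map ∂_1: C_1 → C_0 maps an edge to its endpoints' difference, ∂[p,q] = q − p.
The 4×6 boundary matrix has rank 3 and Smith normal form diag(1,1,1).

Boundary ∂_2: C_2 → C_1 sends each 2-simplex [p,q,r] to [q,r] − [p,r] + [p,q]. For instance
  ∂[v_1,v_2,v_3] = [v_2,v_3] − [v_1,v_3] + [v_1,v_2],
  ∂[v_0,v_1,v_3] = [v_1,v_3] − [v_0,v_3] + [v_0,v_1].
The resulting 6×4 matrix has rank 3, and its Smith normal form has invariant factors (1,1,1).

Now H_k = ker ∂_k / im ∂_{k+1}, so:

  H_0: rank C_0 − rank ∂_1 = 4 − 3 = 1, and the invariant factors of ∂_1 are all 1, so H_0 ≅ Z.
  H_1: rank ker ∂_1 − rank ∂_2 = (6 − 3) − 3 = 0, and the invariant factors of ∂_2 are all 1, so H_1 ≅ 0.
  H_2: rank ker ∂_2 − rank ∂_3 = (4 − 3) − 0 = 1, and there is no ∂_3, so H_2 ≅ Z.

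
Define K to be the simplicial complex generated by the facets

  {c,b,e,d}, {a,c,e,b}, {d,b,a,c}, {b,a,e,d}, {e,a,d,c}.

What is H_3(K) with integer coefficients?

Order the vertices as a < b < c < d < e. Listing each simplex with vertices in this order, K has dimension 3 with simplices:

  0-simplices (5): a, b, c, d, e
  1-simplices (10): ab, ac, ad, ae, bc, bd, be, cd, ce, de
  2-simplices (10): abc, abd, abe, acd, ace, ade, bcd, bce, bde, cde
  3-simplices (5): abcd, abce, abde, acde, bcde

so the chain groups are C_0 ≅ Z^5, C_1 ≅ Z^10, C_2 ≅ Z^10, C_3 ≅ Z^5.

∂_1: C_1 → C_0 sends each edge [p,q] (with p < q) to q − p. For instance
  ∂de = e − d.
This gives a 5×10 integer matrix of rank 4; reducing to Smith normal form yields diagonal entries (1,1,1,1).

∂_2: C_2 → C_1 sends each 2-simplex [p,q,r] to [q,r] − [p,r] + [p,q]. For instance
  ∂ade = de − ae + ad,
  ∂bcd = cd − bd + bc.
The resulting 10×10 matrix has rank 6, and its Smith normal form has invariant factors (1,1,1,1,1,1).

Boundary ∂_3: C_3 → C_2 sends each 3-simplex σ to the alternating sum Σ_i (−1)^i (σ with its i-th vertex removed). For instance
  ∂abde = bde − ade + abe − abd,
  ∂acde = cde − ade + ace − acd.
As a 10×5 matrix over Z this has rank 4, with invariant factors (1,1,1,1).

From H_k ≅ ker(∂_k) / im(∂_{k+1}) we obtain:

  H_3: rank ker ∂_3 − rank ∂_4 = (5 − 4) − 0 = 1, and there is no ∂_4, so H_3 = Z.

H_3 = Z.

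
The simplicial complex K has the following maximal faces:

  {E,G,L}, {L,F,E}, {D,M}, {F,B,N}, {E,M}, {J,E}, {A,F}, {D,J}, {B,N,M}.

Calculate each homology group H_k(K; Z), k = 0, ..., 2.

H_0 ≅ Z,  H_1 ≅ Z^2,  H_2 = 0.

Take the total order A < B < D < E < F < G < J < L < M < N on the vertex set. Then K (dimension 2) consists of the simplices:

  0-simplices (10): A, B, D, E, F, G, J, L, M, N
  1-simplices (15): AF, BF, BM, BN, DJ, DM, EF, EG, EJ, EL, EM, FL, FN, GL, MN
  2-simplices (4): BFN, BMN, EFL, EGL

giving chain groups C_0 ≅ Z^10, C_1 ≅ Z^15, C_2 ≅ Z^4.

The boundary map ∂_1: C_1 → C_0 sends each edge [p,q] (with p < q) to q − p. For instance
  ∂BM = M − B.
This gives a 10×15 integer matrix of rank 9; reducing to Smith normal form yields diagonal entries (1,1,1,1,1,1,1,1,1).

The boundary map ∂_2: C_2 → C_1 acts by ∂[p,q,r] = [q,r] − [p,r] + [p,q]. For instance
  ∂BMN = MN − BN + BM,
  ∂EFL = FL − EL + EF.
The 15×4 boundary matrix has rank 4 and Smith normal form diag(1,1,1,1).

Now H_k = ker ∂_k / im ∂_{k+1}, so:

  H_0: rank C_0 − rank ∂_1 = 10 − 9 = 1, and the invariant factors of ∂_1 are all 1, so H_0 = Z.
  H_1: rank ker ∂_1 − rank ∂_2 = (15 − 9) − 4 = 2, and the invariant factors of ∂_2 are all 1, so H_1 = Z^2.
  H_2: rank ker ∂_2 − rank ∂_3 = (4 − 4) − 0 = 0, and there is no ∂_3, so H_2 = 0.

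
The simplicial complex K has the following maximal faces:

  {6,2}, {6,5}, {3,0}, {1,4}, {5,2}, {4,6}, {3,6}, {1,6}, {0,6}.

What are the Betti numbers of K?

We work with the vertex ordering 0 < 1 < 2 < 3 < 4 < 5 < 6. The simplices of K, each written with vertices in increasing order, are:

  0-simplices (7): [0], [1], [2], [3], [4], [5], [6]
  1-simplices (9): [0,3], [0,6], [1,4], [1,6], [2,5], [2,6], [3,6], [4,6], [5,6]

Hence C_0 ≅ Z^7, C_1 ≅ Z^9.

∂_1: C_1 → C_0 is given by ∂[p,q] = [q] − [p].
The resulting 7×9 matrix has rank 6, and its Smith normal form has invariant factors (1,1,1,1,1,1).

Reading off H_k = ker ∂_k / im ∂_{k+1}:

  H_0: rank C_0 − rank ∂_1 = 7 − 6 = 1, and the invariant factors of ∂_1 are all 1, so H_0 ≅ Z.
  H_1: rank ker ∂_1 − rank ∂_2 = (9 − 6) − 0 = 3, and there is no ∂_2, so H_1 ≅ Z^3.

As a check, the Euler characteristic is 7 − 9 = -2, which agrees with 1 − 3 = -2.
(K is a triangulation of a wedge of 3 circles.)

Hence the Betti numbers are b_0 = 1, b_1 = 3.

b_0 = 1, b_1 = 3.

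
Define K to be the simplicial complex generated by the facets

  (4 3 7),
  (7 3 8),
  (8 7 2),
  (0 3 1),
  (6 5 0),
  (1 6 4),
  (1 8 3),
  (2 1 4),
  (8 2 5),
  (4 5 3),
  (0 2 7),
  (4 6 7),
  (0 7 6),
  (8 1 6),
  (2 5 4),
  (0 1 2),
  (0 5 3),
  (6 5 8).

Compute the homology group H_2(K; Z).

Take the total order 0 < 1 < 2 < 3 < 4 < 5 < 6 < 7 < 8 on the vertex set. Then K (dimension 2) consists of the simplices:

  0-simplices (9): [0], [1], [2], [3], [4], [5], [6], [7], [8]
  1-simplices (27): (27 of them)
  2-simplices (18): [0,1,2], [0,1,3], [0,2,7], [0,3,5], [0,5,6], [0,6,7], [1,2,4], [1,3,8], [1,4,6], [1,6,8], [2,4,5], [2,5,8], [2,7,8], [3,4,5], [3,4,7], [3,7,8], [4,6,7], [5,6,8]

giving chain groups C_0 ≅ Z^9, C_1 ≅ Z^27, C_2 ≅ Z^18.

∂_1: C_1 → C_0 maps an edge to its endpoints' difference, ∂[p,q] = q − p. For instance
  ∂[7,8] = [8] − [7].
This gives a 9×27 integer matrix of rank 8; reducing to Smith normal form yields diagonal entries (1,1,1,1,1,1,1,1).

∂_2: C_2 → C_1 sends each 2-simplex [p,q,r] to [q,r] − [p,r] + [p,q]. For instance
  ∂[3,4,7] = [4,7] − [3,7] + [3,4],
  ∂[0,2,7] = [2,7] − [0,7] + [0,2].
This gives a 27×18 integer matrix of rank 17; reducing to Smith normal form yields diagonal entries (1,1,1,1,1,1,1,1,1,1,1,1,1,1,1,1,1).

Now H_k = ker ∂_k / im ∂_{k+1}, so:

  H_2: rank ker ∂_2 − rank ∂_3 = (18 − 17) − 0 = 1, and there is no ∂_3, so H_2 = Z.

H_2 ≅ Z.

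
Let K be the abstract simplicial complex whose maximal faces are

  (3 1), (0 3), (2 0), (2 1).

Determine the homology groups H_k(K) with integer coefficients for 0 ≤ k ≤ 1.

H_0 = Z,  H_1 = Z.

We work with the vertex ordering 0 < 1 < 2 < 3. The simplices of K, each written with vertices in increasing order, are:

  0-simplices (4): [0], [1], [2], [3]
  1-simplices (4): [0,2], [0,3], [1,2], [1,3]

Hence C_0 ≅ Z^4, C_1 ≅ Z^4.

Boundary ∂_1: C_1 → C_0 maps an edge to its endpoints' difference, ∂[p,q] = q − p. For instance
  ∂[0,2] = [2] − [0].
The 4×4 boundary matrix has rank 3 and Smith normal form diag(1,1,1).

Now H_k = ker ∂_k / im ∂_{k+1}, so:

  H_0: rank C_0 − rank ∂_1 = 4 − 3 = 1, and the invariant factors of ∂_1 are all 1, so H_0 = Z.
  H_1: rank ker ∂_1 − rank ∂_2 = (4 − 3) − 0 = 1, and there is no ∂_2, so H_1 = Z.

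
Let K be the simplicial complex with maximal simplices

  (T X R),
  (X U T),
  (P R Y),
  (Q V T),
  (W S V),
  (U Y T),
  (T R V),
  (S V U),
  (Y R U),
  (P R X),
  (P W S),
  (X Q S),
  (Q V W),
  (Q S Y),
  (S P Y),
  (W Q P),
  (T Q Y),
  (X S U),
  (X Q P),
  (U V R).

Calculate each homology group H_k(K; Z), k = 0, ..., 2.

H_0 = Z,  H_1 = Z ⊕ Z_2,  H_2 = 0.

We work with the vertex ordering P < Q < R < S < T < U < V < W < X < Y. The simplices of K, each written with vertices in increasing order, are:

  0-simplices (10): P, Q, R, S, T, U, V, W, X, Y
  1-simplices (30): PQ, PR, PS, PW, PX, PY, QS, QT, QV, QW, QX, QY, RT, RU, RV, RX, RY, SU, SV, SW, SX, SY, TU, TV, TX, TY, UV, UX, UY, VW
  2-simplices (20): PQW, PQX, PRX, PRY, PSW, PSY, QSX, QSY, QTV, QTY, QVW, RTV, RTX, RUV, RUY, SUV, SUX, SVW, TUX, TUY

giving chain groups C_0 ≅ Z^10, C_1 ≅ Z^30, C_2 ≅ Z^20.

Boundary ∂_1: C_1 → C_0 maps an edge to its endpoints' difference, ∂[p,q] = q − p. For instance
  ∂UY = Y − U.
The 10×30 boundary matrix has rank 9 and Smith normal form diag(1,1,1,1,1,1,1,1,1).

The boundary map ∂_2: C_2 → C_1 maps a triangle to the signed sum of its edges. For instance
  ∂QSY = SY − QY + QS,
  ∂SUX = UX − SX + SU.
The resulting 30×20 matrix has rank 20, and its Smith normal form has invariant factors (1,1,1,1,1,1,1,1,1,1,1,1,1,1,1,1,1,1,1,2).

Now H_k = ker ∂_k / im ∂_{k+1}, so:

  H_0: rank C_0 − rank ∂_1 = 10 − 9 = 1, and the invariant factors of ∂_1 are all 1, so H_0 = Z.
  H_1: rank ker ∂_1 − rank ∂_2 = (30 − 9) − 20 = 1, and ∂_2 has invariant factor 2 > 1, so H_1 = Z ⊕ Z_2.
  H_2: rank ker ∂_2 − rank ∂_3 = (20 − 20) − 0 = 0, and there is no ∂_3, so H_2 = 0.

(K is a triangulation of the Klein bottle.)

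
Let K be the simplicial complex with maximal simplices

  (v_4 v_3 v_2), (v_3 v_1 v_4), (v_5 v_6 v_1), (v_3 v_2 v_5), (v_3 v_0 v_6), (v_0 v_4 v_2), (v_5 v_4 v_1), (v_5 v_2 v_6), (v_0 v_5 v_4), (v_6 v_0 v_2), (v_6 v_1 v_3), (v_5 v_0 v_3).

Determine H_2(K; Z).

We work with the vertex ordering v_0 < v_1 < v_2 < v_3 < v_4 < v_5 < v_6. The simplices of K, each written with vertices in increasing order, are:

  0-simplices (7): [v_0], [v_1], [v_2], [v_3], [v_4], [v_5], [v_6]
  1-simplices (18): (18 of them)
  2-simplices (12): (12 of them)

giving chain groups C_0 ≅ Z^7, C_1 ≅ Z^18, C_2 ≅ Z^12.

∂_1: C_1 → C_0 is given by ∂[p,q] = [q] − [p].
The resulting 7×18 matrix has rank 6, and its Smith normal form has invariant factors (1,1,1,1,1,1).

Boundary ∂_2: C_2 → C_1 maps a triangle to the signed sum of its edges. For instance
  ∂[v_0,v_3,v_6] = [v_3,v_6] − [v_0,v_6] + [v_0,v_3],
  ∂[v_0,v_2,v_4] = [v_2,v_4] − [v_0,v_4] + [v_0,v_2].
As a 18×12 matrix over Z this has rank 12, with invariant factors (1,1,1,1,1,1,1,1,1,1,1,2).

Computing H_k = (kernel of ∂_k) / (image of ∂_{k+1}):

  H_2: rank ker ∂_2 − rank ∂_3 = (12 − 12) − 0 = 0, and there is no ∂_3, so H_2 ≅ 0.

H_2 ≅ 0.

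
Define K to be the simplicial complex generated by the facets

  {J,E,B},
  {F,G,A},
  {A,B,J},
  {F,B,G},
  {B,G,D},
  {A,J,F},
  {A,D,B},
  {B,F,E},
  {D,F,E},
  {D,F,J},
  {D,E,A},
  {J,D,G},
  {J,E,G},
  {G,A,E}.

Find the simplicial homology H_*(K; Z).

We work with the vertex ordering A < B < D < E < F < G < J. The simplices of K, each written with vertices in increasing order, are:

  0-simplices (7): A, B, D, E, F, G, J
  1-simplices (21): AB, AD, AE, AF, AG, AJ, BD, BE, BF, BG, BJ, DE, DF, DG, DJ, EF, EG, EJ, FG, FJ, GJ
  2-simplices (14): ABD, ABJ, ADE, AEG, AFG, AFJ, BDG, BEF, BEJ, BFG, DEF, DFJ, DGJ, EGJ

so the chain groups are C_0 ≅ Z^7, C_1 ≅ Z^21, C_2 ≅ Z^14.

Boundary ∂_1: C_1 → C_0 maps an edge to its endpoints' difference, ∂[p,q] = q − p.
As a 7×21 matrix over Z this has rank 6, with invariant factors (1,1,1,1,1,1).

The boundary map ∂_2: C_2 → C_1 maps a triangle to the signed sum of its edges. For instance
  ∂BEF = EF − BF + BE,
  ∂BEJ = EJ − BJ + BE.
The 21×14 boundary matrix has rank 13 and Smith normal form diag(1,1,1,1,1,1,1,1,1,1,1,1,1).

Computing H_k = (kernel of ∂_k) / (image of ∂_{k+1}):

  H_0: rank C_0 − rank ∂_1 = 7 − 6 = 1, and the invariant factors of ∂_1 are all 1, so H_0 ≅ Z.
  H_1: rank ker ∂_1 − rank ∂_2 = (21 − 6) − 13 = 2, and the invariant factors of ∂_2 are all 1, so H_1 ≅ Z^2.
  H_2: rank ker ∂_2 − rank ∂_3 = (14 − 13) − 0 = 1, and there is no ∂_3, so H_2 ≅ Z.

As a check, the Euler characteristic is 7 − 21 + 14 = 0, which agrees with 1 − 2 + 1 = 0.
(K is a triangulation of the torus T^2.)

H_0 = Z,  H_1 = Z^2,  H_2 = Z.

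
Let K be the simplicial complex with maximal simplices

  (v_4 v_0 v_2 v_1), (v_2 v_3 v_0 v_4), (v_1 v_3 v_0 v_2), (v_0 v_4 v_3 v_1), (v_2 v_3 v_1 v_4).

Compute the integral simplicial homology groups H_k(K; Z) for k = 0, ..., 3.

H_0 = Z,  H_1 = 0,  H_2 = 0,  H_3 = Z.

Fix the vertex order v_0 < v_1 < v_2 < v_3 < v_4 and write every simplex with vertices in increasing order. Then dim K = 3 and the simplices of K are:

  0-simplices (5): [v_0], [v_1], [v_2], [v_3], [v_4]
  1-simplices (10): [v_0,v_1], [v_0,v_2], [v_0,v_3], [v_0,v_4], [v_1,v_2], [v_1,v_3], [v_1,v_4], [v_2,v_3], [v_2,v_4], [v_3,v_4]
  2-simplices (10): [v_0,v_1,v_2], [v_0,v_1,v_3], [v_0,v_1,v_4], [v_0,v_2,v_3], [v_0,v_2,v_4], [v_0,v_3,v_4], [v_1,v_2,v_3], [v_1,v_2,v_4], [v_1,v_3,v_4], [v_2,v_3,v_4]
  3-simplices (5): [v_0,v_1,v_2,v_3], [v_0,v_1,v_2,v_4], [v_0,v_1,v_3,v_4], [v_0,v_2,v_3,v_4], [v_1,v_2,v_3,v_4]

Hence C_0 ≅ Z^5, C_1 ≅ Z^10, C_2 ≅ Z^10, C_3 ≅ Z^5.

The boundary map ∂_1: C_1 → C_0 is given by ∂[p,q] = [q] − [p]. For instance
  ∂[v_0,v_4] = [v_4] − [v_0].
The 5×10 boundary matrix has rank 4 and Smith normal form diag(1,1,1,1).

Boundary ∂_2: C_2 → C_1 acts by ∂[p,q,r] = [q,r] − [p,r] + [p,q]. For instance
  ∂[v_0,v_1,v_4] = [v_1,v_4] − [v_0,v_4] + [v_0,v_1],
  ∂[v_0,v_2,v_4] = [v_2,v_4] − [v_0,v_4] + [v_0,v_2].
The resulting 10×10 matrix has rank 6, and its Smith normal form has invariant factors (1,1,1,1,1,1).

The boundary map ∂_3: C_3 → C_2 sends each 3-simplex σ to the alternating sum Σ_i (−1)^i (σ with its i-th vertex removed). For instance
  ∂[v_0,v_1,v_2,v_4] = [v_1,v_2,v_4] − [v_0,v_2,v_4] + [v_0,v_1,v_4] − [v_0,v_1,v_2],
  ∂[v_1,v_2,v_3,v_4] = [v_2,v_3,v_4] − [v_1,v_3,v_4] + [v_1,v_2,v_4] − [v_1,v_2,v_3].
This gives a 10×5 integer matrix of rank 4; reducing to Smith normal form yields diagonal entries (1,1,1,1).

Reading off H_k = ker ∂_k / im ∂_{k+1}:

  H_0: rank C_0 − rank ∂_1 = 5 − 4 = 1, and the invariant factors of ∂_1 are all 1, so H_0 ≅ Z.
  H_1: rank ker ∂_1 − rank ∂_2 = (10 − 4) − 6 = 0, and the invariant factors of ∂_2 are all 1, so H_1 ≅ 0.
  H_2: rank ker ∂_2 − rank ∂_3 = (10 − 6) − 4 = 0, and the invariant factors of ∂_3 are all 1, so H_2 ≅ 0.
  H_3: rank ker ∂_3 − rank ∂_4 = (5 − 4) − 0 = 1, and there is no ∂_4, so H_3 ≅ Z.

(K is a triangulation of the 3-sphere S^3.)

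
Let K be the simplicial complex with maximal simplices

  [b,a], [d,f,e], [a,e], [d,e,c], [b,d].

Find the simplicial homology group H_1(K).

Take the total order a < b < c < d < e < f on the vertex set. Then K (dimension 2) consists of the simplices:

  0-simplices (6): a, b, c, d, e, f
  1-simplices (8): ab, ae, bd, cd, ce, de, df, ef
  2-simplices (2): cde, def

so the chain groups are C_0 ≅ Z^6, C_1 ≅ Z^8, C_2 ≅ Z^2.

The boundary map ∂_1: C_1 → C_0 sends each edge [p,q] (with p < q) to q − p. For instance
  ∂bd = d − b.
This gives a 6×8 integer matrix of rank 5; reducing to Smith normal form yields diagonal entries (1,1,1,1,1).

The boundary map ∂_2: C_2 → C_1 acts by ∂[p,q,r] = [q,r] − [p,r] + [p,q]. For instance
  ∂cde = de − ce + cd,
  ∂def = ef − df + de.
The resulting 8×2 matrix has rank 2, and its Smith normal form has invariant factors (1,1).

Computing H_k = (kernel of ∂_k) / (image of ∂_{k+1}):

  H_1: rank ker ∂_1 − rank ∂_2 = (8 − 5) − 2 = 1, and the invariant factors of ∂_2 are all 1, so H_1 ≅ Z.

H_1 = Z.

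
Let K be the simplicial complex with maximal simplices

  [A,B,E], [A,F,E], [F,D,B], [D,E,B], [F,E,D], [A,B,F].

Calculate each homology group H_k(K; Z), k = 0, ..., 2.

K has 5 vertices, 9 edges, 6 triangles.
rank ∂_0 = 0, rank ∂_1 = 4 ⇒ b_0 = 5 − 0 − 4 = 1; all invariant factors of ∂_1 are 1 so no torsion. So H_0 ≅ Z.
rank ∂_1 = 4, rank ∂_2 = 5 ⇒ b_1 = 9 − 4 − 5 = 0; all invariant factors of ∂_2 are 1 so no torsion. So H_1 ≅ 0.
rank ∂_2 = 5, rank ∂_3 = 0 ⇒ b_2 = 6 − 5 − 0 = 1. So H_2 ≅ Z.

H_0 = Z,  H_1 = 0,  H_2 = Z.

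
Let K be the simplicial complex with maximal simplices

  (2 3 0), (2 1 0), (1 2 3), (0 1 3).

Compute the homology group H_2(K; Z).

H_2 = Z.

K has 4 vertices, 6 edges, 4 triangles.
rank ∂_2 = 3, rank ∂_3 = 0 ⇒ b_2 = 4 − 3 − 0 = 1. So H_2 = Z.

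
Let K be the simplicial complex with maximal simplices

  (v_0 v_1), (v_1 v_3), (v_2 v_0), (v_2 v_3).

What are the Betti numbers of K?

b_0 = 1, b_1 = 1.

We work with the vertex ordering v_0 < v_1 < v_2 < v_3. The simplices of K, each written with vertices in increasing order, are:

  0-simplices (4): [v_0], [v_1], [v_2], [v_3]
  1-simplices (4): [v_0,v_1], [v_0,v_2], [v_1,v_3], [v_2,v_3]

so the chain groups are C_0 ≅ Z^4, C_1 ≅ Z^4.

∂_1: C_1 → C_0 sends each edge [p,q] (with p < q) to q − p.
The 4×4 boundary matrix has rank 3 and Smith normal form diag(1,1,1).

From H_k ≅ ker(∂_k) / im(∂_{k+1}) we obtain:

  H_0: rank C_0 − rank ∂_1 = 4 − 3 = 1, and the invariant factors of ∂_1 are all 1, so H_0 = Z.
  H_1: rank ker ∂_1 − rank ∂_2 = (4 − 3) − 0 = 1, and there is no ∂_2, so H_1 = Z.

Hence the Betti numbers are b_0 = 1, b_1 = 1.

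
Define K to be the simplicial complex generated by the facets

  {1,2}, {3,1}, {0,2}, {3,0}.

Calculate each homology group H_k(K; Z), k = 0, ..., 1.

We work with the vertex ordering 0 < 1 < 2 < 3. The simplices of K, each written with vertices in increasing order, are:

  0-simplices (4): [0], [1], [2], [3]
  1-simplices (4): [0,2], [0,3], [1,2], [1,3]

Hence C_0 ≅ Z^4, C_1 ≅ Z^4.

Boundary ∂_1: C_1 → C_0 is given by ∂[p,q] = [q] − [p].
This gives a 4×4 integer matrix of rank 3; reducing to Smith normal form yields diagonal entries (1,1,1).

Computing H_k = (kernel of ∂_k) / (image of ∂_{k+1}):

  H_0: rank C_0 − rank ∂_1 = 4 − 3 = 1, and the invariant factors of ∂_1 are all 1, so H_0 = Z.
  H_1: rank ker ∂_1 − rank ∂_2 = (4 − 3) − 0 = 1, and there is no ∂_2, so H_1 = Z.

H_0 = Z,  H_1 = Z.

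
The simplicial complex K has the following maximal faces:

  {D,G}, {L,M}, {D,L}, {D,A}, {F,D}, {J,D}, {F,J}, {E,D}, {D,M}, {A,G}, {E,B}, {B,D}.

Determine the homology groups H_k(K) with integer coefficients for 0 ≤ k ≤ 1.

H_0 = Z,  H_1 = Z^4.

K has 9 vertices, 12 edges.
rank ∂_0 = 0, rank ∂_1 = 8 ⇒ b_0 = 9 − 0 − 8 = 1; all invariant factors of ∂_1 are 1 so no torsion. So H_0 = Z.
rank ∂_1 = 8, rank ∂_2 = 0 ⇒ b_1 = 12 − 8 − 0 = 4. So H_1 = Z^4.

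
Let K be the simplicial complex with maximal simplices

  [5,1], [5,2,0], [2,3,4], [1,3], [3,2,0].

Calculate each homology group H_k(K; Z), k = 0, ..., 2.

H_0 ≅ Z,  H_1 ≅ Z,  H_2 = 0.

Take the total order 0 < 1 < 2 < 3 < 4 < 5 on the vertex set. Then K (dimension 2) consists of the simplices:

  0-simplices (6): [0], [1], [2], [3], [4], [5]
  1-simplices (9): [0,2], [0,3], [0,5], [1,3], [1,5], [2,3], [2,4], [2,5], [3,4]
  2-simplices (3): [0,2,3], [0,2,5], [2,3,4]

giving chain groups C_0 ≅ Z^6, C_1 ≅ Z^9, C_2 ≅ Z^3.

Boundary ∂_1: C_1 → C_0 is given by ∂[p,q] = [q] − [p].
As a 6×9 matrix over Z this has rank 5, with invariant factors (1,1,1,1,1).

Boundary ∂_2: C_2 → C_1 sends each 2-simplex [p,q,r] to [q,r] − [p,r] + [p,q]. For instance
  ∂[0,2,3] = [2,3] − [0,3] + [0,2],
  ∂[2,3,4] = [3,4] − [2,4] + [2,3].
The resulting 9×3 matrix has rank 3, and its Smith normal form has invariant factors (1,1,1).

Now H_k = ker ∂_k / im ∂_{k+1}, so:

  H_0: rank C_0 − rank ∂_1 = 6 − 5 = 1, and the invariant factors of ∂_1 are all 1, so H_0 ≅ Z.
  H_1: rank ker ∂_1 − rank ∂_2 = (9 − 5) − 3 = 1, and the invariant factors of ∂_2 are all 1, so H_1 ≅ Z.
  H_2: rank ker ∂_2 − rank ∂_3 = (3 − 3) − 0 = 0, and there is no ∂_3, so H_2 ≅ 0.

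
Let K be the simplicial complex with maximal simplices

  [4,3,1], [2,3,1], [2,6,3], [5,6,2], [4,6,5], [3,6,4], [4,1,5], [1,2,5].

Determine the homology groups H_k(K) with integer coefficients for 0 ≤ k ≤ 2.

Take the total order 1 < 2 < 3 < 4 < 5 < 6 on the vertex set. Then K (dimension 2) consists of the simplices:

  0-simplices (6): [1], [2], [3], [4], [5], [6]
  1-simplices (12): [1,2], [1,3], [1,4], [1,5], [2,3], [2,5], [2,6], [3,4], [3,6], [4,5], [4,6], [5,6]
  2-simplices (8): [1,2,3], [1,2,5], [1,3,4], [1,4,5], [2,3,6], [2,5,6], [3,4,6], [4,5,6]

so the chain groups are C_0 ≅ Z^6, C_1 ≅ Z^12, C_2 ≅ Z^8.

∂_1: C_1 → C_0 sends each edge [p,q] (with p < q) to q − p. For instance
  ∂[2,6] = [6] − [2].
The 6×12 boundary matrix has rank 5 and Smith normal form diag(1,1,1,1,1).

The boundary map ∂_2: C_2 → C_1 maps a triangle to the signed sum of its edges. For instance
  ∂[1,2,5] = [2,5] − [1,5] + [1,2],
  ∂[2,3,6] = [3,6] − [2,6] + [2,3].
The 12×8 boundary matrix has rank 7 and Smith normal form diag(1,1,1,1,1,1,1).

Now H_k = ker ∂_k / im ∂_{k+1}, so:

  H_0: rank C_0 − rank ∂_1 = 6 − 5 = 1, and the invariant factors of ∂_1 are all 1, so H_0 ≅ Z.
  H_1: rank ker ∂_1 − rank ∂_2 = (12 − 5) − 7 = 0, and the invariant factors of ∂_2 are all 1, so H_1 ≅ 0.
  H_2: rank ker ∂_2 − rank ∂_3 = (8 − 7) − 0 = 1, and there is no ∂_3, so H_2 ≅ Z.

As a check, the Euler characteristic is 6 − 12 + 8 = 2, which agrees with 1 − 0 + 1 = 2.

H_0 = Z,  H_1 = 0,  H_2 = Z.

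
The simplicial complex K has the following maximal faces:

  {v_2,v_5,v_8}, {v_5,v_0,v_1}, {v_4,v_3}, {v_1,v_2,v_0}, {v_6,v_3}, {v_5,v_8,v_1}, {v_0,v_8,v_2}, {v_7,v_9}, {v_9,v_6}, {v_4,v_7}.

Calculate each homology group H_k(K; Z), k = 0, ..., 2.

H_0 ≅ Z^2,  H_1 ≅ Z^2,  H_2 = 0.

Take the total order v_0 < v_1 < v_2 < v_3 < v_4 < v_5 < v_6 < v_7 < v_8 < v_9 on the vertex set. Then K (dimension 2) consists of the simplices:

  0-simplices (10): [v_0], [v_1], [v_2], [v_3], [v_4], [v_5], [v_6], [v_7], [v_8], [v_9]
  1-simplices (15): (15 of them)
  2-simplices (5): [v_0,v_1,v_2], [v_0,v_1,v_5], [v_0,v_2,v_8], [v_1,v_5,v_8], [v_2,v_5,v_8]

Hence C_0 ≅ Z^10, C_1 ≅ Z^15, C_2 ≅ Z^5.

Boundary ∂_1: C_1 → C_0 sends each edge [p,q] (with p < q) to q − p. For instance
  ∂[v_7,v_9] = [v_9] − [v_7].
This gives a 10×15 integer matrix of rank 8; reducing to Smith normal form yields diagonal entries (1,1,1,1,1,1,1,1).

∂_2: C_2 → C_1 maps a triangle to the signed sum of its edges. For instance
  ∂[v_0,v_1,v_5] = [v_1,v_5] − [v_0,v_5] + [v_0,v_1],
  ∂[v_0,v_2,v_8] = [v_2,v_8] − [v_0,v_8] + [v_0,v_2].
The 15×5 boundary matrix has rank 5 and Smith normal form diag(1,1,1,1,1).

Now H_k = ker ∂_k / im ∂_{k+1}, so:

  H_0: rank C_0 − rank ∂_1 = 10 − 8 = 2, and the invariant factors of ∂_1 are all 1, so H_0 ≅ Z^2.
  H_1: rank ker ∂_1 − rank ∂_2 = (15 − 8) − 5 = 2, and the invariant factors of ∂_2 are all 1, so H_1 ≅ Z^2.
  H_2: rank ker ∂_2 − rank ∂_3 = (5 − 5) − 0 = 0, and there is no ∂_3, so H_2 ≅ 0.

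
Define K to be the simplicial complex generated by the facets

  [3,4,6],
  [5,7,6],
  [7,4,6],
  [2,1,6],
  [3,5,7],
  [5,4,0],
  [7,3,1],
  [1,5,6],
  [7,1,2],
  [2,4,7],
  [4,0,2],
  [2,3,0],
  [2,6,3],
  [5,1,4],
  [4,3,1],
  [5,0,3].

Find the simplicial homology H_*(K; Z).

Order the vertices as 0 < 1 < 2 < 3 < 4 < 5 < 6 < 7. Listing each simplex with vertices in this order, K has dimension 2 with simplices:

  0-simplices (8): [0], [1], [2], [3], [4], [5], [6], [7]
  1-simplices (24): (24 of them)
  2-simplices (16): [0,2,3], [0,2,4], [0,3,5], [0,4,5], [1,2,6], [1,2,7], [1,3,4], [1,3,7], [1,4,5], [1,5,6], [2,3,6], [2,4,7], [3,4,6], [3,5,7], [4,6,7], [5,6,7]

Hence C_0 ≅ Z^8, C_1 ≅ Z^24, C_2 ≅ Z^16.

The boundary map ∂_1: C_1 → C_0 sends each edge [p,q] (with p < q) to q − p.
The 8×24 boundary matrix has rank 7 and Smith normal form diag(1,1,1,1,1,1,1).

Boundary ∂_2: C_2 → C_1 maps a triangle to the signed sum of its edges. For instance
  ∂[1,5,6] = [5,6] − [1,6] + [1,5],
  ∂[1,3,7] = [3,7] − [1,7] + [1,3].
The resulting 24×16 matrix has rank 15, and its Smith normal form has invariant factors (1,1,1,1,1,1,1,1,1,1,1,1,1,1,1).

Reading off H_k = ker ∂_k / im ∂_{k+1}:

  H_0: rank C_0 − rank ∂_1 = 8 − 7 = 1, and the invariant factors of ∂_1 are all 1, so H_0 ≅ Z.
  H_1: rank ker ∂_1 − rank ∂_2 = (24 − 7) − 15 = 2, and the invariant factors of ∂_2 are all 1, so H_1 ≅ Z^2.
  H_2: rank ker ∂_2 − rank ∂_3 = (16 − 15) − 0 = 1, and there is no ∂_3, so H_2 ≅ Z.

H_0 ≅ Z,  H_1 ≅ Z^2,  H_2 ≅ Z.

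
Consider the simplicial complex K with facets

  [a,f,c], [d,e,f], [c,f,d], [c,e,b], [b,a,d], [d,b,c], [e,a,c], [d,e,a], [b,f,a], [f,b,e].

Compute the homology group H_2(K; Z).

H_2 = 0.

Order the vertices as a < b < c < d < e < f. Listing each simplex with vertices in this order, K has dimension 2 with simplices:

  0-simplices (6): a, b, c, d, e, f
  1-simplices (15): ab, ac, ad, ae, af, bc, bd, be, bf, cd, ce, cf, de, df, ef
  2-simplices (10): abd, abf, ace, acf, ade, bcd, bce, bef, cdf, def

Hence C_0 ≅ Z^6, C_1 ≅ Z^15, C_2 ≅ Z^10.

∂_1: C_1 → C_0 sends each edge [p,q] (with p < q) to q − p. For instance
  ∂bd = d − b.
As a 6×15 matrix over Z this has rank 5, with invariant factors (1,1,1,1,1).

The boundary map ∂_2: C_2 → C_1 maps a triangle to the signed sum of its edges. For instance
  ∂cdf = df − cf + cd,
  ∂def = ef − df + de.
This gives a 15×10 integer matrix of rank 10; reducing to Smith normal form yields diagonal entries (1,1,1,1,1,1,1,1,1,2).

Reading off H_k = ker ∂_k / im ∂_{k+1}:

  H_2: rank ker ∂_2 − rank ∂_3 = (10 − 10) − 0 = 0, and there is no ∂_3, so H_2 ≅ 0.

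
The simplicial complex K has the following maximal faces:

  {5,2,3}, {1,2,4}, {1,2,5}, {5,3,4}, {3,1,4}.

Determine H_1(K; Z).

H_1 = Z.

Order the vertices as 1 < 2 < 3 < 4 < 5. Listing each simplex with vertices in this order, K has dimension 2 with simplices:

  0-simplices (5): [1], [2], [3], [4], [5]
  1-simplices (10): [1,2], [1,3], [1,4], [1,5], [2,3], [2,4], [2,5], [3,4], [3,5], [4,5]
  2-simplices (5): [1,2,4], [1,2,5], [1,3,4], [2,3,5], [3,4,5]

giving chain groups C_0 ≅ Z^5, C_1 ≅ Z^10, C_2 ≅ Z^5.

Boundary ∂_1: C_1 → C_0 is given by ∂[p,q] = [q] − [p].
The 5×10 boundary matrix has rank 4 and Smith normal form diag(1,1,1,1).

The boundary map ∂_2: C_2 → C_1 maps a triangle to the signed sum of its edges. For instance
  ∂[3,4,5] = [4,5] − [3,5] + [3,4],
  ∂[1,3,4] = [3,4] − [1,4] + [1,3].
As a 10×5 matrix over Z this has rank 5, with invariant factors (1,1,1,1,1).

Reading off H_k = ker ∂_k / im ∂_{k+1}:

  H_1: rank ker ∂_1 − rank ∂_2 = (10 − 4) − 5 = 1, and the invariant factors of ∂_2 are all 1, so H_1 = Z.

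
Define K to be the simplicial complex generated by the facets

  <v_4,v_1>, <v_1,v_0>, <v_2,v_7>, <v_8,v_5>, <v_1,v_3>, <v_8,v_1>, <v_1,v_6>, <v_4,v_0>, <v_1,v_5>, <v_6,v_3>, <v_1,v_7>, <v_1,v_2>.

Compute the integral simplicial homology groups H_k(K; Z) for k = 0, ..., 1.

K has 9 vertices, 12 edges.
rank ∂_0 = 0, rank ∂_1 = 8 ⇒ b_0 = 9 − 0 − 8 = 1; all invariant factors of ∂_1 are 1 so no torsion. So H_0 ≅ Z.
rank ∂_1 = 8, rank ∂_2 = 0 ⇒ b_1 = 12 − 8 − 0 = 4. So H_1 ≅ Z^4.

H_0 ≅ Z,  H_1 ≅ Z^4.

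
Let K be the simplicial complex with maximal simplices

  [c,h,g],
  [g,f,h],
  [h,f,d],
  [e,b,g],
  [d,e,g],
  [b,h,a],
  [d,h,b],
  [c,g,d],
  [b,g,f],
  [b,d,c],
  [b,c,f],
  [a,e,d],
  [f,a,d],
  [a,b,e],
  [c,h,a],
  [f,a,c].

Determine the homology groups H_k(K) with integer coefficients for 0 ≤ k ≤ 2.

Order the vertices as a < b < c < d < e < f < g < h. Listing each simplex with vertices in this order, K has dimension 2 with simplices:

  0-simplices (8): a, b, c, d, e, f, g, h
  1-simplices (24): ab, ac, ad, ae, af, ah, bc, bd, be, bf, bg, bh, cd, cf, cg, ch, de, df, dg, dh, eg, fg, fh, gh
  2-simplices (16): abe, abh, acf, ach, ade, adf, bcd, bcf, bdh, beg, bfg, cdg, cgh, deg, dfh, fgh

Hence C_0 ≅ Z^8, C_1 ≅ Z^24, C_2 ≅ Z^16.

Boundary ∂_1: C_1 → C_0 is given by ∂[p,q] = [q] − [p].
This gives a 8×24 integer matrix of rank 7; reducing to Smith normal form yields diagonal entries (1,1,1,1,1,1,1).

The boundary map ∂_2: C_2 → C_1 acts by ∂[p,q,r] = [q,r] − [p,r] + [p,q]. For instance
  ∂cdg = dg − cg + cd,
  ∂dfh = fh − dh + df.
The resulting 24×16 matrix has rank 15, and its Smith normal form has invariant factors (1,1,1,1,1,1,1,1,1,1,1,1,1,1,1).

From H_k ≅ ker(∂_k) / im(∂_{k+1}) we obtain:

  H_0: rank C_0 − rank ∂_1 = 8 − 7 = 1, and the invariant factors of ∂_1 are all 1, so H_0 = Z.
  H_1: rank ker ∂_1 − rank ∂_2 = (24 − 7) − 15 = 2, and the invariant factors of ∂_2 are all 1, so H_1 = Z^2.
  H_2: rank ker ∂_2 − rank ∂_3 = (16 − 15) − 0 = 1, and there is no ∂_3, so H_2 = Z.

As a check, the Euler characteristic is 8 − 24 + 16 = 0, which agrees with 1 − 2 + 1 = 0.

H_0 ≅ Z,  H_1 ≅ Z^2,  H_2 ≅ Z.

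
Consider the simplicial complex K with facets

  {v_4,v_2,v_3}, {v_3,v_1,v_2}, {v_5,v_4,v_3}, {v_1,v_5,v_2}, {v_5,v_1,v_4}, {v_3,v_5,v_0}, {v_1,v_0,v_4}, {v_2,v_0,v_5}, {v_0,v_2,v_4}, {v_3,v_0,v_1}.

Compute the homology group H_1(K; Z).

H_1 ≅ Z/2Z.

Fix the vertex order v_0 < v_1 < v_2 < v_3 < v_4 < v_5 and write every simplex with vertices in increasing order. Then dim K = 2 and the simplices of K are:

  0-simplices (6): [v_0], [v_1], [v_2], [v_3], [v_4], [v_5]
  1-simplices (15): (15 of them)
  2-simplices (10): [v_0,v_1,v_3], [v_0,v_1,v_4], [v_0,v_2,v_4], [v_0,v_2,v_5], [v_0,v_3,v_5], [v_1,v_2,v_3], [v_1,v_2,v_5], [v_1,v_4,v_5], [v_2,v_3,v_4], [v_3,v_4,v_5]

giving chain groups C_0 ≅ Z^6, C_1 ≅ Z^15, C_2 ≅ Z^10.

∂_1: C_1 → C_0 is given by ∂[p,q] = [q] − [p]. For instance
  ∂[v_3,v_4] = [v_4] − [v_3].
This gives a 6×15 integer matrix of rank 5; reducing to Smith normal form yields diagonal entries (1,1,1,1,1).

∂_2: C_2 → C_1 sends each 2-simplex [p,q,r] to [q,r] − [p,r] + [p,q]. For instance
  ∂[v_0,v_3,v_5] = [v_3,v_5] − [v_0,v_5] + [v_0,v_3],
  ∂[v_2,v_3,v_4] = [v_3,v_4] − [v_2,v_4] + [v_2,v_3].
This gives a 15×10 integer matrix of rank 10; reducing to Smith normal form yields diagonal entries (1,1,1,1,1,1,1,1,1,2).

Now H_k = ker ∂_k / im ∂_{k+1}, so:

  H_1: rank ker ∂_1 − rank ∂_2 = (15 − 5) − 10 = 0, and ∂_2 has invariant factor 2 > 1, so H_1 ≅ Z/2Z.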